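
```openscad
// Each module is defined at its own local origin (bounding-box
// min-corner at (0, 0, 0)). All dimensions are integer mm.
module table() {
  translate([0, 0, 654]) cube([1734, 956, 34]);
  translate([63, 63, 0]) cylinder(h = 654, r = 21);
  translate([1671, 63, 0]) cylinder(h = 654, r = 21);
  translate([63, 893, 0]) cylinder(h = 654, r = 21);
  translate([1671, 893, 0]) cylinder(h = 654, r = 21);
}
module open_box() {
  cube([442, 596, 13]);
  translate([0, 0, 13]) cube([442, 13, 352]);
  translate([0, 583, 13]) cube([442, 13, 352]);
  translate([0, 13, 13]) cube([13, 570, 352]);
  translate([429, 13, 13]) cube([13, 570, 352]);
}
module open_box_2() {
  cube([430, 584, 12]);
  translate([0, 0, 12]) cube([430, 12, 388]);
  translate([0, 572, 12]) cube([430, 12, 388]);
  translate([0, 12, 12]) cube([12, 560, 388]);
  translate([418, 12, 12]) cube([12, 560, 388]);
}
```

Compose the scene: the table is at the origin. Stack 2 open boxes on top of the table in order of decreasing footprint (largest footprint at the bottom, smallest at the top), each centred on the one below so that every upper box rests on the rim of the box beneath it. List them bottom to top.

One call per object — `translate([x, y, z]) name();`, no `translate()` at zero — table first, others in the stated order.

table();
translate([646, 180, 688]) open_box();
translate([652, 186, 1053]) open_box_2();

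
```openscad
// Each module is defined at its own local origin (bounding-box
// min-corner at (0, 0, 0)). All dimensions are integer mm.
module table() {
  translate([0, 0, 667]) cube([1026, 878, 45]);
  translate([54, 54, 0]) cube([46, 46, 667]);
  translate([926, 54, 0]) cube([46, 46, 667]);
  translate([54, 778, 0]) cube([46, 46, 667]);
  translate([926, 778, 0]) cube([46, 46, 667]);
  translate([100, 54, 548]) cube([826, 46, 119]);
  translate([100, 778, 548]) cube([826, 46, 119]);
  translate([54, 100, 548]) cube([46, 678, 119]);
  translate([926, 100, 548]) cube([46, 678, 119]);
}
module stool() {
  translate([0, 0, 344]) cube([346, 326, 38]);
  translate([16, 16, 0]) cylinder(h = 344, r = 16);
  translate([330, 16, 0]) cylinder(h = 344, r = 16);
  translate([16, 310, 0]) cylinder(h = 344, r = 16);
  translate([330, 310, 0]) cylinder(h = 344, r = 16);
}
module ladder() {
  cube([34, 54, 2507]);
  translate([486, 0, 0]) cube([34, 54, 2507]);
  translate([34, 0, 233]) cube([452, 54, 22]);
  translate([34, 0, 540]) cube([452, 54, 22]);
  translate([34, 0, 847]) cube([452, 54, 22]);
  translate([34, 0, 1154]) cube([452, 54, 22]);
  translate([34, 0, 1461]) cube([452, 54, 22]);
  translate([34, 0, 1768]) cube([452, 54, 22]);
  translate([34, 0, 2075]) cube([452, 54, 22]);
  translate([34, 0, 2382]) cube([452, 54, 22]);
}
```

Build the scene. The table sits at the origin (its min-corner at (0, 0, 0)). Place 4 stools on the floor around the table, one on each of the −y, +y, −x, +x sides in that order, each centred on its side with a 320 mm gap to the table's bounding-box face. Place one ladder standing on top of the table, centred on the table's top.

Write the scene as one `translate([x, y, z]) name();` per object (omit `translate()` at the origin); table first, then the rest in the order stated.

table();
translate([340, -646, 0]) stool();
translate([340, 1198, 0]) stool();
translate([-666, 276, 0]) stool();
translate([1346, 276, 0]) stool();
translate([253, 412, 712]) ladder();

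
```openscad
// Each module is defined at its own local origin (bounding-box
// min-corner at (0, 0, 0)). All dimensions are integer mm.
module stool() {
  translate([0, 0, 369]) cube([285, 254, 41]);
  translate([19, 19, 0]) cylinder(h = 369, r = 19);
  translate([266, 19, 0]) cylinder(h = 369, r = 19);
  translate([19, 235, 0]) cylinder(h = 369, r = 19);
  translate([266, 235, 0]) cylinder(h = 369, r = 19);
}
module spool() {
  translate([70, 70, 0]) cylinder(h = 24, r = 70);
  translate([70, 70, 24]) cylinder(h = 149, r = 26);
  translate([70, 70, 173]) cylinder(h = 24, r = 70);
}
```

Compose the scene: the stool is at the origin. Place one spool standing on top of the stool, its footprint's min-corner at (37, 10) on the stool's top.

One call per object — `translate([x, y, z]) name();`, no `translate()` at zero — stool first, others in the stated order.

stool();
translate([37, 10, 410]) spool();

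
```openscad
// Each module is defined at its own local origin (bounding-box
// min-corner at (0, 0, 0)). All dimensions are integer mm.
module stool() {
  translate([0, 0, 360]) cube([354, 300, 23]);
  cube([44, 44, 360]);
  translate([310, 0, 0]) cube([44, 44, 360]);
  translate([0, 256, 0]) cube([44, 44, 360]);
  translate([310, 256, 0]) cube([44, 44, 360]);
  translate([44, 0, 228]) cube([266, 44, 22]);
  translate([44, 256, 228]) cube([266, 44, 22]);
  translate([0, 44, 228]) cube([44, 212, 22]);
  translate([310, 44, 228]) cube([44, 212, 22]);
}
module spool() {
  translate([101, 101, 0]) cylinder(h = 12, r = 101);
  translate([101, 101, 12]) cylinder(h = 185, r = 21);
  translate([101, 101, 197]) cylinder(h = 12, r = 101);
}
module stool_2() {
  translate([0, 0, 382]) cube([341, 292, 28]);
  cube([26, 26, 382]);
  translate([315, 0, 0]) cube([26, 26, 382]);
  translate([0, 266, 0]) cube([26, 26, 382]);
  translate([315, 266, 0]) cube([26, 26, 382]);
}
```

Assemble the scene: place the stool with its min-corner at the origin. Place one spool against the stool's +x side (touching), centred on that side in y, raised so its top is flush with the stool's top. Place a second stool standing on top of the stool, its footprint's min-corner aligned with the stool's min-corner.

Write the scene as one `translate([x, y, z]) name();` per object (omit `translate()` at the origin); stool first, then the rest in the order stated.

stool();
translate([354, 49, 174]) spool();
translate([0, 0, 383]) stool_2();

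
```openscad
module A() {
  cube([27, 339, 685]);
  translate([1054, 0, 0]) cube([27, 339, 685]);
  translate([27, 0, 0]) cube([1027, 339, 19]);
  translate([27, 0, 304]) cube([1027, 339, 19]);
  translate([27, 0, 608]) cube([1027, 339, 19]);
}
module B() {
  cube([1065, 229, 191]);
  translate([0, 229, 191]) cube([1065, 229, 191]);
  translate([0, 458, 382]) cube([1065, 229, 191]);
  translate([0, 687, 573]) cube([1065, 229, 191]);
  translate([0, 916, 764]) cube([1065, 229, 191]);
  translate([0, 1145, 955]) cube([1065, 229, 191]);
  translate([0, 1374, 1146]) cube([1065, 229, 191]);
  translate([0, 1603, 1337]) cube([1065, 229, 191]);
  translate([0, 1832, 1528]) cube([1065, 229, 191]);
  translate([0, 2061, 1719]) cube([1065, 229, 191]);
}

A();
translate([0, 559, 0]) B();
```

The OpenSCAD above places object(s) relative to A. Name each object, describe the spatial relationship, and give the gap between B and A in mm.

The staircase's nearest face is 220 mm from the bookshelf's +y face.

A is a bookshelf. B is a staircase. The staircase is on the floor beside the bookshelf on its +y side. The gap between the staircase and the bookshelf is 220 mm.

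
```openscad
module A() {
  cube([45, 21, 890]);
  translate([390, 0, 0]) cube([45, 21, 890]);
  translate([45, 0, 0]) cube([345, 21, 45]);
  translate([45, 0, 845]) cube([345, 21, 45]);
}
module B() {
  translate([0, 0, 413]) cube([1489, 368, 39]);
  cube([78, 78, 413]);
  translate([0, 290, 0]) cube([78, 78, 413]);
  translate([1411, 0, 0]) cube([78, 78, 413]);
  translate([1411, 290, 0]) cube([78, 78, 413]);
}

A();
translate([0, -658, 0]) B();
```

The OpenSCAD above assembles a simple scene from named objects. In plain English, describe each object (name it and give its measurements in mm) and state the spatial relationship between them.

A is a picture frame with a 345×800 mm rectangular opening (x by z) and a uniform 45 mm border on every side. Frame depth is 21 mm along y. It is built from two vertical stiles running the full outside height and two horizontal rails spanning the gap between the stiles.

B is a bench: a 1489×368 mm seat slab, 39 mm thick, top at z = 452 mm, on four 78×78 mm square legs flush with the seat corners and standing on z = 0.

The bench is on the floor beside the picture frame on its −y side.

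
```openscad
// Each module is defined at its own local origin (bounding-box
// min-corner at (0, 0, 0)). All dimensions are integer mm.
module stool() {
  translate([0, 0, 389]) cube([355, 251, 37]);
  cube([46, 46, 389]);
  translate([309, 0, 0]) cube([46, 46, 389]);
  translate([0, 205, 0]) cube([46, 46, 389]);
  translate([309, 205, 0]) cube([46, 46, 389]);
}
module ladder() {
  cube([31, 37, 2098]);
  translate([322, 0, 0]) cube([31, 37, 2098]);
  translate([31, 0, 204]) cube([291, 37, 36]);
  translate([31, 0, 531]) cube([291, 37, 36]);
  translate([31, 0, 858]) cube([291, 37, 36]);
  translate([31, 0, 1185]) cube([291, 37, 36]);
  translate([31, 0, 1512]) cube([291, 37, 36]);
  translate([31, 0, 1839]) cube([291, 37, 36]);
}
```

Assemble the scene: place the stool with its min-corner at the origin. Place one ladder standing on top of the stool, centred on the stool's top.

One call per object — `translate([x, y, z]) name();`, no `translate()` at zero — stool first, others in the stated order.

stool();
translate([1, 107, 426]) ladder();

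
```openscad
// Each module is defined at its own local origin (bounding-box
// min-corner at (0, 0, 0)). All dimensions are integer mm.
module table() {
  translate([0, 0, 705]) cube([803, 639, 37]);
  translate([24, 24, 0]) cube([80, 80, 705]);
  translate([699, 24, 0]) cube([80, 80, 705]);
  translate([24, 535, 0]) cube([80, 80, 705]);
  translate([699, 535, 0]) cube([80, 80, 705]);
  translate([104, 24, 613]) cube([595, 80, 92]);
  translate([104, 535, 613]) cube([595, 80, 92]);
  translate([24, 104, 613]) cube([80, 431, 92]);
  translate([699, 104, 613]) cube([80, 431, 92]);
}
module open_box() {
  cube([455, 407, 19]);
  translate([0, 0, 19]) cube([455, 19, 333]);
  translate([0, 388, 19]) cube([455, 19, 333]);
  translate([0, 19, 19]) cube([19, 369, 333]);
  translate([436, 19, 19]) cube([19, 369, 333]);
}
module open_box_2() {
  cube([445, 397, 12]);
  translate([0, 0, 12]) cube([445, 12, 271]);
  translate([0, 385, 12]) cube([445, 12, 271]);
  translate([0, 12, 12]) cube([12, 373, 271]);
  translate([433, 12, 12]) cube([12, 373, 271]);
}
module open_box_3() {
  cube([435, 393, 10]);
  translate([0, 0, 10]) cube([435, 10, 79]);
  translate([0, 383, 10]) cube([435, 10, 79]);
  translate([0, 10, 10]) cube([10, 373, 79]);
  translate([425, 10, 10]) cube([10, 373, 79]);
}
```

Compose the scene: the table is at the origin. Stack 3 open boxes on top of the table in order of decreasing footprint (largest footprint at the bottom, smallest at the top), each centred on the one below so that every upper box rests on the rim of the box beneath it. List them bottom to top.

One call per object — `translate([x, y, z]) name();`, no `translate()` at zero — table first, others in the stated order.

table();
translate([174, 116, 742]) open_box();
translate([179, 121, 1094]) open_box_2();
translate([184, 123, 1377]) open_box_3();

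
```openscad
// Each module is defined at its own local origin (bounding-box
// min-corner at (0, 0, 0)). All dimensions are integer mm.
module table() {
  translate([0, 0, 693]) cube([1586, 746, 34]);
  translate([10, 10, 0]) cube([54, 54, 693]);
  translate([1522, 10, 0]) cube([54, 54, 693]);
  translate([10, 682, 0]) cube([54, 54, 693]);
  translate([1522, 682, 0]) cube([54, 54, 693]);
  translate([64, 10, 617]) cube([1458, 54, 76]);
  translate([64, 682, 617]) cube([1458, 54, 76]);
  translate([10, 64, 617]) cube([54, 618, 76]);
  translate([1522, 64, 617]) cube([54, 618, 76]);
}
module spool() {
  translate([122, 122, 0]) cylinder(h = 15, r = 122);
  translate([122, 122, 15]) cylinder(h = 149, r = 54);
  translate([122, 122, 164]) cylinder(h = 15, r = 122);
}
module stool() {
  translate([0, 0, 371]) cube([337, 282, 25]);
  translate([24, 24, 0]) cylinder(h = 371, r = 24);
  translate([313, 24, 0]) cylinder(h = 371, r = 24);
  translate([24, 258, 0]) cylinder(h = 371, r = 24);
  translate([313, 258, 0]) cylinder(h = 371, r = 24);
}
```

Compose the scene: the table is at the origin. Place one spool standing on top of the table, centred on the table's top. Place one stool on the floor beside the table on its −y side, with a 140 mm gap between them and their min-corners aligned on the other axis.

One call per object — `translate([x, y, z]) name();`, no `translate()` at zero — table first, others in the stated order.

table();
translate([671, 251, 727]) spool();
translate([0, -422, 0]) stool();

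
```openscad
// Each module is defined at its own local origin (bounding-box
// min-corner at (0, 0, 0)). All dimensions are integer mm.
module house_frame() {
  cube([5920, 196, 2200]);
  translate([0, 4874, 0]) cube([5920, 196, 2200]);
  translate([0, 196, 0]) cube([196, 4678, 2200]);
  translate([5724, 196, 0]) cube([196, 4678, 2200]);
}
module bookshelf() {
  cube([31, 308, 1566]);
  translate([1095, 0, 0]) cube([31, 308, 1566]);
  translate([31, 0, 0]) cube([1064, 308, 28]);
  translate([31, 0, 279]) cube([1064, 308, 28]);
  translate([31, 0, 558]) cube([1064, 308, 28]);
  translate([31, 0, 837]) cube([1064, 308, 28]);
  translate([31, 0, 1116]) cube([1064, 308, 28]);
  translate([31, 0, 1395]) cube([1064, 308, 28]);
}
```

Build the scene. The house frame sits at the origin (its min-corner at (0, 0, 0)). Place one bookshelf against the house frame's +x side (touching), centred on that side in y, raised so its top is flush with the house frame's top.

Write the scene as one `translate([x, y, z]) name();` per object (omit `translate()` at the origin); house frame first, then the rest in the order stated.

house_frame();
translate([5920, 2381, 634]) bookshelf();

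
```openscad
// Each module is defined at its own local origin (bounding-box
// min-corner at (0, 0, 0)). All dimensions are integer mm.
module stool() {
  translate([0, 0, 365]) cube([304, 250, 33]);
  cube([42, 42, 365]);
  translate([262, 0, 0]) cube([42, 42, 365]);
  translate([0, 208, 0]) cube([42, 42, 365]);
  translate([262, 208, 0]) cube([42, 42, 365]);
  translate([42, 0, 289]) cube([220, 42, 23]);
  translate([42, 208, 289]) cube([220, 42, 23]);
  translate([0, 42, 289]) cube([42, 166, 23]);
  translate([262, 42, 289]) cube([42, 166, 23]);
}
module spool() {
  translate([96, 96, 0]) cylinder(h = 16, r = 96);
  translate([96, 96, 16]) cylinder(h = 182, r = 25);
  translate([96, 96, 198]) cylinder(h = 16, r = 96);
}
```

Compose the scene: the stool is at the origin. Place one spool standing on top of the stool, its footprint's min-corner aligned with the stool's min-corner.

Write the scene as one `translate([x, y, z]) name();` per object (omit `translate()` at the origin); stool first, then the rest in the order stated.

stool();
translate([0, 0, 398]) spool();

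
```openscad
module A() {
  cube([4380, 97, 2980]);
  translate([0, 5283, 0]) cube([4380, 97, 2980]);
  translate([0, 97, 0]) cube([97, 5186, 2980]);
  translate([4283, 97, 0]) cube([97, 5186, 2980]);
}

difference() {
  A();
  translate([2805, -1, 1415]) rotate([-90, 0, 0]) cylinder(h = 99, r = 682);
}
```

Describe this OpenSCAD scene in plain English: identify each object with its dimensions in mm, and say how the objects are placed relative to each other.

A is a box-shaped house frame (walls only): outside footprint 4380×5380 mm, wall height 2980 mm, wall thickness 97 mm. The two y-facing walls run the full x-width; the two x-facing walls fit between the inner faces of the y-facing walls.

The house frame has a circular hole of radius 682 mm through its front wall, centred at (x = 2805, z = 1415).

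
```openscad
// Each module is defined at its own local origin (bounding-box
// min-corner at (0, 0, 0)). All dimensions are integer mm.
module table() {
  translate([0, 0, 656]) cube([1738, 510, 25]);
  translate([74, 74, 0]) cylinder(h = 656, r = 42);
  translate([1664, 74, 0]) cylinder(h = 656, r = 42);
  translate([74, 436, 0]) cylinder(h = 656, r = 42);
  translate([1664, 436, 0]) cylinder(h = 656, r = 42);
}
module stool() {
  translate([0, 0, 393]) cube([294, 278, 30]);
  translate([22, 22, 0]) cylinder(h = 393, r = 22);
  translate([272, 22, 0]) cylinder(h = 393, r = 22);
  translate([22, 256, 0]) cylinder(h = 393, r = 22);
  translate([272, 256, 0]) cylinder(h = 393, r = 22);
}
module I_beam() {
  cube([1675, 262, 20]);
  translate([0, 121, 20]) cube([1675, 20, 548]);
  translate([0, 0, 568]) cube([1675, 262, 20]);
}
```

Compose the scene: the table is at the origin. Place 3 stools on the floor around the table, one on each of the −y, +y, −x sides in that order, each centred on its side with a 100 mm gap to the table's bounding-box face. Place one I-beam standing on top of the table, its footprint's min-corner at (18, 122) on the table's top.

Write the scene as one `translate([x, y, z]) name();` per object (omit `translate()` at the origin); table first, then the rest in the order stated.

table();
translate([722, -378, 0]) stool();
translate([722, 610, 0]) stool();
translate([-394, 116, 0]) stool();
translate([18, 122, 681]) I_beam();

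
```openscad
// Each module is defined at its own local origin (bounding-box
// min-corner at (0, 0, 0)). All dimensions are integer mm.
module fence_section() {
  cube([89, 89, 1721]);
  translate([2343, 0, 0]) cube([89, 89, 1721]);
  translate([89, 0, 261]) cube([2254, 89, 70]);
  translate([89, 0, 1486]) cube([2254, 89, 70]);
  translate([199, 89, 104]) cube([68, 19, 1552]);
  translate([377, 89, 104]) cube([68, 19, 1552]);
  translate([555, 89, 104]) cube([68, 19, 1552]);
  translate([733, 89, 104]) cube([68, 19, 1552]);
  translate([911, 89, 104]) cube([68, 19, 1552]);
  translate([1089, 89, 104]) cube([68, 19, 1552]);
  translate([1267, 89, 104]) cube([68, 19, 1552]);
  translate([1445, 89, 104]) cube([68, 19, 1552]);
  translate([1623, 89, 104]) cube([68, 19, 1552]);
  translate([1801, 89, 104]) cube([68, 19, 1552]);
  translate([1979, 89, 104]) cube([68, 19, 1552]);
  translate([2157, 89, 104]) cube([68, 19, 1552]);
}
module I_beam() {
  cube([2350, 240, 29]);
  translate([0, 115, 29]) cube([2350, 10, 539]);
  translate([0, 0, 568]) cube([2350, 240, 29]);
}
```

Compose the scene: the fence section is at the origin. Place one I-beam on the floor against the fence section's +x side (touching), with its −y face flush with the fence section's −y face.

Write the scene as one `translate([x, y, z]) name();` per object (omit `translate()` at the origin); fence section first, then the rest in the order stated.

fence_section();
translate([2432, 0, 0]) I_beam();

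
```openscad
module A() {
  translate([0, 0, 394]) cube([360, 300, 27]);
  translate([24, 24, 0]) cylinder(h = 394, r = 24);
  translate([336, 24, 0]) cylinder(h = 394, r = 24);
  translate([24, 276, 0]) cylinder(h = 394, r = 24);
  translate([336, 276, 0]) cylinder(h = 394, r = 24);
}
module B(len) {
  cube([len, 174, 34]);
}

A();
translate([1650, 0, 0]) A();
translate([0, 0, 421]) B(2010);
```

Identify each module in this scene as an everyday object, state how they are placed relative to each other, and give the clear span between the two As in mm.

Second stool starts at x = 1650; first ends at x = 360; clear span = 1650 − 360 = 1290 mm.

A is a stool. B is a beam. A beam spans the tops of two stools. The clear span between the two stools is 1290 mm.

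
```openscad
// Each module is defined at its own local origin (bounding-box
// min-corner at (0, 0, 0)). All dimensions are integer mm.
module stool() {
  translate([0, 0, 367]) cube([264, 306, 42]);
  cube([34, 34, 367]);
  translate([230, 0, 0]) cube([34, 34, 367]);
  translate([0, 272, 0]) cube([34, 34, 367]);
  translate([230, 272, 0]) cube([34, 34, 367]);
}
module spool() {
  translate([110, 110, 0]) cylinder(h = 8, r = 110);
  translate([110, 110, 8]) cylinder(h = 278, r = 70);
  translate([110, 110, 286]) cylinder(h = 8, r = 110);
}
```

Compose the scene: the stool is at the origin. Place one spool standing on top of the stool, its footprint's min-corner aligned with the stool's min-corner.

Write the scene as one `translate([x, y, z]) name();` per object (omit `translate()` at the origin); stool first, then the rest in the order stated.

stool();
translate([0, 0, 409]) spool();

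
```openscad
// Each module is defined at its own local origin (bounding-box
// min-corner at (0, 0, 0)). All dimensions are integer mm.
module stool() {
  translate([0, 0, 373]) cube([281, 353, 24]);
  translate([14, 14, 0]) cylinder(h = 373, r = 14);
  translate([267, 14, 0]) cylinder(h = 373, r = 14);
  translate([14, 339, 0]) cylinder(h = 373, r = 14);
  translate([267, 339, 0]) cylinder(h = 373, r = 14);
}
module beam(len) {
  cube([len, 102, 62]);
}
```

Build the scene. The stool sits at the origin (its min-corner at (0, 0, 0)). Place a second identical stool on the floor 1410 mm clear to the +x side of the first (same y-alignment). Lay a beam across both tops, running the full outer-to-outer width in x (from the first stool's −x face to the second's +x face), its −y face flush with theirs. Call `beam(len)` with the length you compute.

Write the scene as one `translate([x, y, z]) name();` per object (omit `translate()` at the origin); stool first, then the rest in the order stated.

stool();
translate([1691, 0, 0]) stool();
translate([0, 0, 397]) beam(1972);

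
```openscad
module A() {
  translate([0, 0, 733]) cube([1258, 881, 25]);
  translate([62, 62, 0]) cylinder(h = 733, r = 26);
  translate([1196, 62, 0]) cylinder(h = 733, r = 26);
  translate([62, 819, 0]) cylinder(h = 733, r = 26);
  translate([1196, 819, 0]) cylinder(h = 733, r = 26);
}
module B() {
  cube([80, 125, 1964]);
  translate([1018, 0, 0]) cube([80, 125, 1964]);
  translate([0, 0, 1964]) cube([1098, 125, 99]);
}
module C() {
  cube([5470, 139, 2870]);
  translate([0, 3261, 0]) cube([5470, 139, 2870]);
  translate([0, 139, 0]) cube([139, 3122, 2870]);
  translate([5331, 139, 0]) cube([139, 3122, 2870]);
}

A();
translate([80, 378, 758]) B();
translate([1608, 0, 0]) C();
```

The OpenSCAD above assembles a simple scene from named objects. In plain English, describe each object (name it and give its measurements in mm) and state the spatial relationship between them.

A is a table: top 1258 mm (x) × 881 mm (y), 25 mm thick, upper face at z = 758 mm, on four round legs of 52 mm diameter, each leg's bounding box inset 36 mm from the nearest pair of top edges, running from z = 0 to the bottom of the top.

B is a rectangular door frame: two vertical jambs of 80×125 mm section, 1964 mm tall, with a clear opening 938 mm wide between their inner faces. A header 99 mm tall and 125 mm deep lies on top of the jambs and spans the full outside width.

C is the wall frame of a small rectangular building: four walls, each 2870 mm tall and 139 mm thick, enclosing a footprint 5470 mm (x) by 3400 mm (y) outside-to-outside, with no floor or roof. The front and back walls (the −y and +y sides) span the full width; the two side walls fit between them.

The door frame is on top of the table, centred. The house frame is on the floor beside the table on its +x side.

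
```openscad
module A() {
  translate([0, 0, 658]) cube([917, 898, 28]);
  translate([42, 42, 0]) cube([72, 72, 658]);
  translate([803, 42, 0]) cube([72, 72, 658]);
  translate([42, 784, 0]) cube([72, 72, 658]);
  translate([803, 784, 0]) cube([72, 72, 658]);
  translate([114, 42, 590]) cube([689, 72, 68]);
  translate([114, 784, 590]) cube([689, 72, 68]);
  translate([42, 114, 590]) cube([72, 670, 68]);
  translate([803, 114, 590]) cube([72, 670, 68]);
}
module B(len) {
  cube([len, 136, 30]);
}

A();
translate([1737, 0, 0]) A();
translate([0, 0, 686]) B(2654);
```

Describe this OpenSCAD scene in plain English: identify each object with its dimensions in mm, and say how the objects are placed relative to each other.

A is a rectangular dining table. The top is 917×898×28 mm with its upper surface at z = 686 mm. It stands on four 72×72 mm square legs, each inset 42 mm from the nearest pair of top edges, running from the floor to the underside of the top. Four apron rails, 72 mm thick and 68 mm tall, run between adjacent legs with their top edges flush with the underside of the top and their outer faces flush with the legs' outer faces.

B is a rectangular beam 2654 mm long (x), 136 mm deep (y), 30 mm thick (z).

The beam spans the tops of two tables placed 820 mm apart, resting at z = 686 mm.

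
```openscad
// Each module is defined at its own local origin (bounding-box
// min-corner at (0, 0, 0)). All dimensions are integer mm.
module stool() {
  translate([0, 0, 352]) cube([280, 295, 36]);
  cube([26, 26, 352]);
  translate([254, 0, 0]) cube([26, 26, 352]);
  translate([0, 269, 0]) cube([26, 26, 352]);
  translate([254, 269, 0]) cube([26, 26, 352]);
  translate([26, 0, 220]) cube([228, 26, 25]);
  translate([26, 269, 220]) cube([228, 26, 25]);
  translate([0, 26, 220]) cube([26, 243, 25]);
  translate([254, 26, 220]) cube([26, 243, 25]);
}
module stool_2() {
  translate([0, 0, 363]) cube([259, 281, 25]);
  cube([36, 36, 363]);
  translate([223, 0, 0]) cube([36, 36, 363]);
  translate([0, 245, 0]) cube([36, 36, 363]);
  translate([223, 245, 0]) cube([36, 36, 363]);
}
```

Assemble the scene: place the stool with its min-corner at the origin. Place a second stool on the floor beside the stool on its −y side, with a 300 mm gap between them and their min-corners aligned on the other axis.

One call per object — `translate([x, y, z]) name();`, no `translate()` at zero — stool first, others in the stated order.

stool();
translate([0, -581, 0]) stool_2();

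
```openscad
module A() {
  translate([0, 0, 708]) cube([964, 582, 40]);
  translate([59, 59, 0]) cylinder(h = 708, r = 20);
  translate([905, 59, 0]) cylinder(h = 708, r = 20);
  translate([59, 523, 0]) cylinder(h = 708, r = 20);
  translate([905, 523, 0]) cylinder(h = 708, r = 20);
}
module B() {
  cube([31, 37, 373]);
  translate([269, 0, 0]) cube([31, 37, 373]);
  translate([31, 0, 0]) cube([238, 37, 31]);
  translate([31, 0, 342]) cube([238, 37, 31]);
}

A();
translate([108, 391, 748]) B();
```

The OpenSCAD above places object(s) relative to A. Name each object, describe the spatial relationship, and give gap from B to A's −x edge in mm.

The picture frame's min-x is at 108; the table's min-x is 0; gap = 108 mm.

A is a table. B is a picture frame. The picture frame is on top of the table. The gap from the picture frame to the table's −x edge is 108 mm.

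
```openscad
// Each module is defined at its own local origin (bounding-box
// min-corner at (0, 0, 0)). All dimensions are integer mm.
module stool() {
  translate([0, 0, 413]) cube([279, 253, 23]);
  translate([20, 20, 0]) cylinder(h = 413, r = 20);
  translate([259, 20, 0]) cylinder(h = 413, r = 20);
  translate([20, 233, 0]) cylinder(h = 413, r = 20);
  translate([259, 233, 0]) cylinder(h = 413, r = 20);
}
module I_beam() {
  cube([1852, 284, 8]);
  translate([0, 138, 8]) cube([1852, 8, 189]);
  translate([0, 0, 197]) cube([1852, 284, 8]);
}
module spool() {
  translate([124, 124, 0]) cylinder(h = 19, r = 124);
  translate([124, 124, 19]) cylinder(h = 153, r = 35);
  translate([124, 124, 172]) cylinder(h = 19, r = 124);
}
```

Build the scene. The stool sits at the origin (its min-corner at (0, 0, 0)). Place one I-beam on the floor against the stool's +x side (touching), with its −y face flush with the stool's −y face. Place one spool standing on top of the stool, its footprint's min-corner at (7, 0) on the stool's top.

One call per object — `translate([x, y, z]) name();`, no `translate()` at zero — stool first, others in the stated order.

stool();
translate([279, 0, 0]) I_beam();
translate([7, 0, 436]) spool();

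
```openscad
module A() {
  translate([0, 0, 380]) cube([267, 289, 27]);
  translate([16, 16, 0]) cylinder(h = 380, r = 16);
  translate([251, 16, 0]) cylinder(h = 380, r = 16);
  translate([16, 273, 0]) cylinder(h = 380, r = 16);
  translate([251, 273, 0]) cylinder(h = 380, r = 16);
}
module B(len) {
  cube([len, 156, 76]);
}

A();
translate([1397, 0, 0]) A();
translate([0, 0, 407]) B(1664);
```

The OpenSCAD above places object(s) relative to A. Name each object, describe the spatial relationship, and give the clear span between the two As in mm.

Second stool starts at x = 1397; first ends at x = 267; clear span = 1397 − 267 = 1130 mm.

A is a stool. B is a beam. A beam spans the tops of two stools. The clear span between the two stools is 1130 mm.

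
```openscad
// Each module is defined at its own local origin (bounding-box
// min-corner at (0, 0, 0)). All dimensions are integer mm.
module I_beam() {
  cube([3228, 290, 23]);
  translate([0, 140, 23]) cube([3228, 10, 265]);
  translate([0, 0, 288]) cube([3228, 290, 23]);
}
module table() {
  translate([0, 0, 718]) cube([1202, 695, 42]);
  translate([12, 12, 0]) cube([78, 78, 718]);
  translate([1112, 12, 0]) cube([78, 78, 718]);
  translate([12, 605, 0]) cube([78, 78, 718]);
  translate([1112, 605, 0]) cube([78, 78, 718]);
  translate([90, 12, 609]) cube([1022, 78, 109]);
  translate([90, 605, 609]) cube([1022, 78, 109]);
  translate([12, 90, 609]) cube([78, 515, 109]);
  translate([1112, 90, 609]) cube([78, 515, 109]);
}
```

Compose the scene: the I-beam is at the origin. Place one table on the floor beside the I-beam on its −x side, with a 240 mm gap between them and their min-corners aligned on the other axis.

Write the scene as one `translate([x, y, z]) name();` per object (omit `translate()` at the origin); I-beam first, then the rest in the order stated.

I_beam();
translate([-1442, 0, 0]) table();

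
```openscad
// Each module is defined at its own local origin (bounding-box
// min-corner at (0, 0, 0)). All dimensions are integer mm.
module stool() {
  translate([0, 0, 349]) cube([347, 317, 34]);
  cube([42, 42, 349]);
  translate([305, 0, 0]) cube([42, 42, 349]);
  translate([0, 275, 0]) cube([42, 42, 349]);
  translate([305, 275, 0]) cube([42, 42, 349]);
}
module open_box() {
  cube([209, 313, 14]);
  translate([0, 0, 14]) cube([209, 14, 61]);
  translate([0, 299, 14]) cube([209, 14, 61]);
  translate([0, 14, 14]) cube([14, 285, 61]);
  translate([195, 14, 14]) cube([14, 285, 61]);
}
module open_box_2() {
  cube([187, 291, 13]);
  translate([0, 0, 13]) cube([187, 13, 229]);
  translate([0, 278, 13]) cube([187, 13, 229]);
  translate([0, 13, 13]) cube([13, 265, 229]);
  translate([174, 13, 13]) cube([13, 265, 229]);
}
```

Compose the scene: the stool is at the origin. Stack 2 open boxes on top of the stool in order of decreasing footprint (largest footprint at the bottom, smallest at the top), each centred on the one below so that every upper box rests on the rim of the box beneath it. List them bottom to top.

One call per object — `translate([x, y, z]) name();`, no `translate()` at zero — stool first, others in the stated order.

stool();
translate([69, 2, 383]) open_box();
translate([80, 13, 458]) open_box_2();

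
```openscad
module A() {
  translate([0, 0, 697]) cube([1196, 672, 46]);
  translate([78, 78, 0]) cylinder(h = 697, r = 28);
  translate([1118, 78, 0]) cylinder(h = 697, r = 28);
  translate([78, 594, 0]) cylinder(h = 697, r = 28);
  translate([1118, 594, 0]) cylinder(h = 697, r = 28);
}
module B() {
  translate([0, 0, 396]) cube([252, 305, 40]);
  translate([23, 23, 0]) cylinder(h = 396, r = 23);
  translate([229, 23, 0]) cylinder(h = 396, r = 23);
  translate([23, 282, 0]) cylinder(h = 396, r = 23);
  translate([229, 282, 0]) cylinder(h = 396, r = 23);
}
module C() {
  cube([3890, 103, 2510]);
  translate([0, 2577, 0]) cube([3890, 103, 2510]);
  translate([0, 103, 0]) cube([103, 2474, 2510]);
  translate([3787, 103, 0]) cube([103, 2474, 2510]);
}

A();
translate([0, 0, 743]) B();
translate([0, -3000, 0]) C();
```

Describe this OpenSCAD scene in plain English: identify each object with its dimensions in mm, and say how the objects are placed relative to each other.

A is a table: top 1196 mm (x) × 672 mm (y), 46 mm thick, upper face at z = 743 mm, on four round legs of 56 mm diameter, each leg's bounding box inset 50 mm from the nearest pair of top edges, running from z = 0 to the bottom of the top.

B is a simple wooden stool: a rectangular seat 252 mm (x) by 305 mm (y), 40 mm thick, top face at z = 436 mm, on four round legs, each 46 mm in diameter. The legs rest on z = 0, each leg's axis is inset half a diameter from the nearest pair of seat edges (so the leg's bounding box is flush with the corner).

C is the wall frame of a small rectangular building: four walls, each 2510 mm tall and 103 mm thick, enclosing a footprint 3890 mm (x) by 2680 mm (y) outside-to-outside, with no floor or roof. The front and back walls (the −y and +y sides) span the full width; the two side walls fit between them.

The stool is on top of the table. The house frame is on the floor beside the table on its −y side.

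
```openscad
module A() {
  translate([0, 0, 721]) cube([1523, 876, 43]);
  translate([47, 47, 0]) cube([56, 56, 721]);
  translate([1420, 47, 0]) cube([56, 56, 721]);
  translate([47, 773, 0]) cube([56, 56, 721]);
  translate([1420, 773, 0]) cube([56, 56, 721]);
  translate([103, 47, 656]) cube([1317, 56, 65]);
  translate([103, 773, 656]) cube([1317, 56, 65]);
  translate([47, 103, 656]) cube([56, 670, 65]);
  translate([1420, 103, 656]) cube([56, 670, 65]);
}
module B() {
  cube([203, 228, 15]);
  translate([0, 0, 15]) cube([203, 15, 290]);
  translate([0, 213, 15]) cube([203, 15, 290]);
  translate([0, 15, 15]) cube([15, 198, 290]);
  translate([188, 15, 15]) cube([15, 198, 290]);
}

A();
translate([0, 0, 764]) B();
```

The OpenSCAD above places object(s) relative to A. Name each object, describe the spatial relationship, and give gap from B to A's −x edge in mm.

The open box's min-x is at 0; the table's min-x is 0; gap = 0 mm.

A is a table. B is an open box. The open box is on top of the table. The gap from the open box to the table's −x edge is 0 mm.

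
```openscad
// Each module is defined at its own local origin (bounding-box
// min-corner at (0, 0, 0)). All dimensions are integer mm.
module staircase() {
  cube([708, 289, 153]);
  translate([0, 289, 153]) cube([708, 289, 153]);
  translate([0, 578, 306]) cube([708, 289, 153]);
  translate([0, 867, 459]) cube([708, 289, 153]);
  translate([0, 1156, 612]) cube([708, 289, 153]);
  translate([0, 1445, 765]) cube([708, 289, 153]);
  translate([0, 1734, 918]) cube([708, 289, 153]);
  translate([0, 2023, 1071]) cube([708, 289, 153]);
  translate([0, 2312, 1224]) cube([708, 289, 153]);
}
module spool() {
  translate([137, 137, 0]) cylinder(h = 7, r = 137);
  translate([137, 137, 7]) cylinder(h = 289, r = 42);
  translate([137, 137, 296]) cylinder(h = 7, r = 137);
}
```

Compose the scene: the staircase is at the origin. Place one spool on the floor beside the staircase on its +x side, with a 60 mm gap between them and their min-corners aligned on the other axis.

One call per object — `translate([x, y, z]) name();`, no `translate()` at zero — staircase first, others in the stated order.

staircase();
translate([768, 0, 0]) spool();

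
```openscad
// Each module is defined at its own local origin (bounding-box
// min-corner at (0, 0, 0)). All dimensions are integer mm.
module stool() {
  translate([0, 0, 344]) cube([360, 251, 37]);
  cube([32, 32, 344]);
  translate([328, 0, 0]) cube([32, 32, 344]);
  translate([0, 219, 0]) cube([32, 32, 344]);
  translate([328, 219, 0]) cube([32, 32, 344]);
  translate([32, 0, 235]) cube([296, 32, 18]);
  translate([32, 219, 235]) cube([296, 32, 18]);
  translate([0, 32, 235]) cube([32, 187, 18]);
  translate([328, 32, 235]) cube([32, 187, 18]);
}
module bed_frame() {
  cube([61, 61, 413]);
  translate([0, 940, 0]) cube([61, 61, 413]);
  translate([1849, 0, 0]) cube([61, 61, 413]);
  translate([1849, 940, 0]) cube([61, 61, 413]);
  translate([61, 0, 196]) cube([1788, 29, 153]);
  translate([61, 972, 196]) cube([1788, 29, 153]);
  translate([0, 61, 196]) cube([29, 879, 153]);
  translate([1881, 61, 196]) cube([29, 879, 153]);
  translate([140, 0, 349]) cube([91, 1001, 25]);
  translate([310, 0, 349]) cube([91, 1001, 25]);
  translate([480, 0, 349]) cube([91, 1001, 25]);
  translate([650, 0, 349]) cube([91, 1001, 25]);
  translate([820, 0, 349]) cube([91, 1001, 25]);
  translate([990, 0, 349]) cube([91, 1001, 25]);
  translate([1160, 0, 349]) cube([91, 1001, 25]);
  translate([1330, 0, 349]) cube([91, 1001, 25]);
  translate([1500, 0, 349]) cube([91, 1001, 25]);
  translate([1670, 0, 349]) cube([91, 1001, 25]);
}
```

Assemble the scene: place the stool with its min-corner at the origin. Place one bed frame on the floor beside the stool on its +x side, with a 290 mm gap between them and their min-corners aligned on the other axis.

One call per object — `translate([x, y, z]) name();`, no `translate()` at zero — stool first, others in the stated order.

stool();
translate([650, 0, 0]) bed_frame();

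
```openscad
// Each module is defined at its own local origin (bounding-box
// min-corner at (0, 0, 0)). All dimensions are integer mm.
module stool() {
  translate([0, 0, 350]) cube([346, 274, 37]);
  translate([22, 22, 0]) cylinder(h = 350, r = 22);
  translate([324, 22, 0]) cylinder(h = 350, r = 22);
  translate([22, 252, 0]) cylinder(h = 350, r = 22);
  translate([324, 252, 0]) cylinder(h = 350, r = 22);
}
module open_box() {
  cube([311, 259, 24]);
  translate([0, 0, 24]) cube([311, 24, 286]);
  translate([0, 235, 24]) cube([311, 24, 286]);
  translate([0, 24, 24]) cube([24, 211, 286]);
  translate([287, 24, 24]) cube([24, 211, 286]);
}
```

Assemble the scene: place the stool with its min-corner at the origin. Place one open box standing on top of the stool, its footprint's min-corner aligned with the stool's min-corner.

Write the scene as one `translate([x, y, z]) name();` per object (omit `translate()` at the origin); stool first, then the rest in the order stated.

stool();
translate([0, 0, 387]) open_box();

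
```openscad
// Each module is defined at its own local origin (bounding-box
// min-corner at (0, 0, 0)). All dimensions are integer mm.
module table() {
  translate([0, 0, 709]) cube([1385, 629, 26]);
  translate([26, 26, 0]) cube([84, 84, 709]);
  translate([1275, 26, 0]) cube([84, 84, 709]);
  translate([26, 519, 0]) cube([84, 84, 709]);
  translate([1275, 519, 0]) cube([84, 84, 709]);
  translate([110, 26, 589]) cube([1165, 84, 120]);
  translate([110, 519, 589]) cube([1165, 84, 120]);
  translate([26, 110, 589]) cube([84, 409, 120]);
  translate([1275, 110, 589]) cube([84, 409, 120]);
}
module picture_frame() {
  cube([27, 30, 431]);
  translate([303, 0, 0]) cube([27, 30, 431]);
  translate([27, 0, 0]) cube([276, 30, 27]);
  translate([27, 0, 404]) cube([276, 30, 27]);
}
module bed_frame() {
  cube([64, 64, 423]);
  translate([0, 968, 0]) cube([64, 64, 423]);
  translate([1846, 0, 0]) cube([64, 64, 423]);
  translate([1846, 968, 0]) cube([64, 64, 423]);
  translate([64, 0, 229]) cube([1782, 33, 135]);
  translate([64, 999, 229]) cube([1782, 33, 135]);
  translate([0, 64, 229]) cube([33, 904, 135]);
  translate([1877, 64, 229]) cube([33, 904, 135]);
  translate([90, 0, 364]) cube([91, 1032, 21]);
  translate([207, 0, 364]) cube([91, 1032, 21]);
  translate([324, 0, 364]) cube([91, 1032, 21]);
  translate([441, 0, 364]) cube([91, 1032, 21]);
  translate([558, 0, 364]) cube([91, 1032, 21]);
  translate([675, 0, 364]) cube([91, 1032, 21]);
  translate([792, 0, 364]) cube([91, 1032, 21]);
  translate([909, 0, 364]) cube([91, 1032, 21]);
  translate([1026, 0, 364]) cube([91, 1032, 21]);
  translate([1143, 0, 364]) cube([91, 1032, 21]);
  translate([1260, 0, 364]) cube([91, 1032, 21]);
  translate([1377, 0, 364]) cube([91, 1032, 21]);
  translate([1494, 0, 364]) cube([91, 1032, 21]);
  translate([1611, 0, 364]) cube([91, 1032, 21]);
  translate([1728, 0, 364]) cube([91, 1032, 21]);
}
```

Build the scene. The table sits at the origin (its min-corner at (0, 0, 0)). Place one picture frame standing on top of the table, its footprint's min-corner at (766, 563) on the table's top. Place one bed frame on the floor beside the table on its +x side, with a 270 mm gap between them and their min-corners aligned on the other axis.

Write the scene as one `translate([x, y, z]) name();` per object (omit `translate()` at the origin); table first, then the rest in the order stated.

table();
translate([766, 563, 735]) picture_frame();
translate([1655, 0, 0]) bed_frame();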